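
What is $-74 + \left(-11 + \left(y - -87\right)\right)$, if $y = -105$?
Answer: $-103$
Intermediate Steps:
$-74 + \left(-11 + \left(y - -87\right)\right) = -74 - 29 = -103$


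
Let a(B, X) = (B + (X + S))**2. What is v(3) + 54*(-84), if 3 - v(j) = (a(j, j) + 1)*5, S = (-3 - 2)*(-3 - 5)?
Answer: -15118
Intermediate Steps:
S = 40 (S = -5*(-8) = 40)
a(B, X) = (40 + B + X)**2 (a(B, X) = (B + (X + 40))**2 = (B + (40 + X))**2 = (40 + B + X)**2)
v(j) = -2 - 5*(40 + 2*j)**2 (v(j) = 3 - ((40 + j + j)**2 + 1)*5 = 3 - ((40 + 2*j)**2 + 1)*5 = 3 - (1 + (40 + 2*j)**2)*5 = 3 - (5 + 5*(40 + 2*j)**2) = 3 + (-5 - 5*(40 + 2*j)**2) = -2 - 5*(40 + 2*j)**2)
v(3) + 54*(-84) = (-2 - 20*(20 + 3)**2) + 54*(-84) = (-2 - 20*23**2) - 4536 = (-2 - 20*529) - 4536 = (-2 - 10580) - 4536 = -10582 - 4536 = -15118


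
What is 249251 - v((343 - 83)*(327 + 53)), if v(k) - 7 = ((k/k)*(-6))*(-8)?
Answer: 249196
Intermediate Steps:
v(k) = 55 (v(k) = 7 + ((k/k)*(-6))*(-8) = 7 + (1*(-6))*(-8) = 7 - 6*(-8) = 7 + 48 = 55)
249251 - v((343 - 83)*(327 + 53)) = 249251 - 1*55 = 249251 - 55 = 249196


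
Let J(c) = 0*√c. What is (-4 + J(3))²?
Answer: 16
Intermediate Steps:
J(c) = 0
(-4 + J(3))² = (-4 + 0)² = (-4)² = 16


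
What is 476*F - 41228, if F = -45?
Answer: -62648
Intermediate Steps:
476*F - 41228 = 476*(-45) - 41228 = -21420 - 41228 = -62648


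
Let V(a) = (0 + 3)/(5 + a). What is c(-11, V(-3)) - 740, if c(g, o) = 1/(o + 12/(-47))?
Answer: -86486/117 ≈ -739.20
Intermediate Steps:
V(a) = 3/(5 + a)
c(g, o) = 1/(-12/47 + o) (c(g, o) = 1/(o + 12*(-1/47)) = 1/(o - 12/47) = 1/(-12/47 + o))
c(-11, V(-3)) - 740 = 47/(-12 + 47*(3/(5 - 3))) - 740 = 47/(-12 + 47*(3/2)) - 740 = 47/(-12 + 141/2) - 740 = 47/(117/2) - 740 = 47*(2/117) - 740 = 94/117 - 740 = -86486/117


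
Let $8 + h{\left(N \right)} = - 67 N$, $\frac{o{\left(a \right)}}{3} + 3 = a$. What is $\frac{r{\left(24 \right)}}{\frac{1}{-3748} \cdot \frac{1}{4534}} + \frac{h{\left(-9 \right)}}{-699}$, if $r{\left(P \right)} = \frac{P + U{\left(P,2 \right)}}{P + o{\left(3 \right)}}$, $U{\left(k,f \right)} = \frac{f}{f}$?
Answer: $- \frac{12373343270}{699} \approx -1.7702 \cdot 10^{7}$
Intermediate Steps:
$o{\left(a \right)} = -9 + 3 a$
$U{\left(k,f \right)} = 1$
$h{\left(N \right)} = -8 - 67 N$
$r{\left(P \right)} = \frac{1 + P}{P}$ ($r{\left(P \right)} = \frac{P + 1}{P + \left(-9 + 3 \cdot 3\right)} = \frac{1 + P}{P + \left(-9 + 9\right)} = \frac{1 + P}{P + 0} = \frac{1 + P}{P}$)
$\frac{r{\left(24 \right)}}{\frac{1}{-3748} \cdot \frac{1}{4534}} + \frac{h{\left(-9 \right)}}{-699} = \frac{\frac{1}{24} \left(1 + 24\right)}{\frac{1}{-3748} \cdot \frac{1}{4534}} + \frac{-8 - -603}{-699} = \frac{\frac{1}{24} \cdot 25}{\left(- \frac{1}{3748}\right) \frac{1}{4534}} + \left(-8 + 603\right) \left(- \frac{1}{699}\right) = \frac{25}{24 \left(- \frac{1}{16993432}\right)} + 595 \left(- \frac{1}{699}\right) = \frac{25}{24} \left(-16993432\right) - \frac{595}{699} = - \frac{53104475}{3} - \frac{595}{699} = - \frac{12373343270}{699}$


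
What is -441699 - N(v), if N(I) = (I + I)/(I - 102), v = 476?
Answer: -4858717/11 ≈ -4.4170e+5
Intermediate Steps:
N(I) = 2*I/(-102 + I) (N(I) = (2*I)/(-102 + I) = 2*I/(-102 + I))
-441699 - N(v) = -441699 - 2*476/(-102 + 476) = -441699 - 2*476/374 = -441699 - 1*28/11 = -441699 - 28/11 = -4858717/11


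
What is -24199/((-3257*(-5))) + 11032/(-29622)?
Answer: -448239449/241197135 ≈ -1.8584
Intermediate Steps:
-24199/((-3257*(-5))) + 11032/(-29622) = -24199/16285 + 11032*(-1/29622) = -24199*1/16285 - 5516/14811 = -24199/16285 - 5516/14811 = -448239449/241197135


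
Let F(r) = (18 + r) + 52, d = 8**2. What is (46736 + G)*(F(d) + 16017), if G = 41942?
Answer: 1432238378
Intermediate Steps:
d = 64
F(r) = 70 + r
(46736 + G)*(F(d) + 16017) = (46736 + 41942)*((70 + 64) + 16017) = 88678*(134 + 16017) = 88678*16151 = 1432238378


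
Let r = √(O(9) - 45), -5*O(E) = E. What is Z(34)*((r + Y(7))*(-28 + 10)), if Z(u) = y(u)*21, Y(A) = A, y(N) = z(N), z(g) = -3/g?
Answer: 3969/17 + 1701*I*√130/85 ≈ 233.47 + 228.17*I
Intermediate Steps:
O(E) = -E/5
y(N) = -3/N
Z(u) = -63/u (Z(u) = -3/u*21 = -63/u)
r = 3*I*√130/5 (r = √(-⅕*9 - 45) = √(-9/5 - 45) = √(-234/5) = 3*I*√130/5 ≈ 6.841*I)
Z(34)*((r + Y(7))*(-28 + 10)) = (-63/34)*((3*I*√130/5 + 7)*(-28 + 10)) = (-63*1/34)*((7 + 3*I*√130/5)*(-18)) = -63*(-126 - 54*I*√130/5)/34 = 3969/17 + 1701*I*√130/85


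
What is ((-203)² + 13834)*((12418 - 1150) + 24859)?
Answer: 1988538461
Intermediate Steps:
((-203)² + 13834)*((12418 - 1150) + 24859) = (41209 + 13834)*(11268 + 24859) = 55043*36127 = 1988538461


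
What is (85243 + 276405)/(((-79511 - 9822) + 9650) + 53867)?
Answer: -6458/461 ≈ -14.009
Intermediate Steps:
(85243 + 276405)/(((-79511 - 9822) + 9650) + 53867) = 361648/((-89333 + 9650) + 53867) = 361648/(-79683 + 53867) = 361648/(-25816) = 361648*(-1/25816) = -6458/461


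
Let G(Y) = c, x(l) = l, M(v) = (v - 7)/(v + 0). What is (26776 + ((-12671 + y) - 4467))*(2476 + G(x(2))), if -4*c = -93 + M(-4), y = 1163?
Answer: 431791577/16 ≈ 2.6987e+7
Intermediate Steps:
M(v) = (-7 + v)/v
c = 361/16 (c = -(-93 + (-7 - 4)/(-4))/4 = -(-93 - ¼*(-11))/4 = -(-93 + 11/4)/4 = -¼*(-361/4) = 361/16 ≈ 22.563)
G(Y) = 361/16
(26776 + ((-12671 + y) - 4467))*(2476 + G(x(2))) = (26776 + ((-12671 + 1163) - 4467))*(2476 + 361/16) = (26776 + (-11508 - 4467))*(39977/16) = (26776 - 15975)*(39977/16) = 10801*(39977/16) = 431791577/16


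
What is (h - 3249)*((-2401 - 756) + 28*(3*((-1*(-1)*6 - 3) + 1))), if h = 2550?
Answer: 1971879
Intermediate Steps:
(h - 3249)*((-2401 - 756) + 28*(3*((-1*(-1)*6 - 3) + 1))) = (2550 - 3249)*((-2401 - 756) + 28*(3*((-1*(-1)*6 - 3) + 1))) = -699*(-3157 + 28*(3*((1*6 - 3) + 1))) = -699*(-3157 + 28*(3*((6 - 3) + 1))) = -699*(-3157 + 28*(3*(3 + 1))) = -699*(-3157 + 28*(3*4)) = -699*(-3157 + 28*12) = -699*(-3157 + 336) = -699*(-2821) = 1971879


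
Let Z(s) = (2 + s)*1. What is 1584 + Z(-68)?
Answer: 1518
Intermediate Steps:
Z(s) = 2 + s
1584 + Z(-68) = 1584 + (2 - 68) = 1584 - 66 = 1518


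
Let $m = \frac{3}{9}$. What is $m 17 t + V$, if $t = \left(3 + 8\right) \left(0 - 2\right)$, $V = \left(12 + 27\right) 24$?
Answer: $\frac{2434}{3} \approx 811.33$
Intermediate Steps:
$V = 936$ ($V = 39 \cdot 24 = 936$)
$t = -22$ ($t = 11 \left(-2\right) = -22$)
$m = \frac{1}{3}$ ($m = 3 \cdot \frac{1}{9} = \frac{1}{3} \approx 0.33333$)
$m 17 t + V = \frac{1}{3} \cdot 17 \left(-22\right) + 936 = \frac{17}{3} \left(-22\right) + 936 = - \frac{374}{3} + 936 = \frac{2434}{3}$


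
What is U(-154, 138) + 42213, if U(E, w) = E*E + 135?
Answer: 66064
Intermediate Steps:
U(E, w) = 135 + E² (U(E, w) = E² + 135 = 135 + E²)
U(-154, 138) + 42213 = (135 + (-154)²) + 42213 = (135 + 23716) + 42213 = 23851 + 42213 = 66064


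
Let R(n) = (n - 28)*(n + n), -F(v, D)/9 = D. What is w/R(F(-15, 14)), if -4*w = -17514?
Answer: 139/1232 ≈ 0.11282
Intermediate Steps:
w = 8757/2 (w = -¼*(-17514) = 8757/2 ≈ 4378.5)
F(v, D) = -9*D
R(n) = 2*n*(-28 + n) (R(n) = (-28 + n)*(2*n) = 2*n*(-28 + n))
w/R(F(-15, 14)) = 8757/(2*((2*(-9*14)*(-28 - 9*14)))) = 8757/(2*((2*(-126)*(-28 - 126)))) = 8757/(2*((2*(-126)*(-154)))) = (8757/2)/38808 = (8757/2)*(1/38808) = 139/1232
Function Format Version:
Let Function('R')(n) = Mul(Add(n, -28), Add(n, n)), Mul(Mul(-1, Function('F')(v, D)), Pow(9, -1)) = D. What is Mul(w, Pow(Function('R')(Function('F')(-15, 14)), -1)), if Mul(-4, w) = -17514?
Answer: Rational(139, 1232) ≈ 0.11282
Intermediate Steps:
w = Rational(8757, 2) (w = Mul(Rational(-1, 4), -17514) = Rational(8757, 2) ≈ 4378.5)
Function('F')(v, D) = Mul(-9, D)
Function('R')(n) = Mul(2, n, Add(-28, n)) (Function('R')(n) = Mul(Add(-28, n), Mul(2, n)) = Mul(2, n, Add(-28, n)))
Mul(w, Pow(Function('R')(Function('F')(-15, 14)), -1)) = Mul(Rational(8757, 2), Pow(Mul(2, Mul(-9, 14), Add(-28, Mul(-9, 14))), -1)) = Mul(Rational(8757, 2), Pow(Mul(2, -126, Add(-28, -126)), -1)) = Mul(Rational(8757, 2), Pow(Mul(2, -126, -154), -1)) = Mul(Rational(8757, 2), Pow(38808, -1)) = Mul(Rational(8757, 2), Rational(1, 38808)) = Rational(139, 1232)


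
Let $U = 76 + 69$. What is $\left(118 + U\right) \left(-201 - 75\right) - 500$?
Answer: $-73088$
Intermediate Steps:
$U = 145$
$\left(118 + U\right) \left(-201 - 75\right) - 500 = \left(118 + 145\right) \left(-201 - 75\right) - 500 = 263 \left(-276\right) - 500 = -72588 - 500 = -73088$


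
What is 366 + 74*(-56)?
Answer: -3778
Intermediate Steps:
366 + 74*(-56) = 366 - 4144 = -3778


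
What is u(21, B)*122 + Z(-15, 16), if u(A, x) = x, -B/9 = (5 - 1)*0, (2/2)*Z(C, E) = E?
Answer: 16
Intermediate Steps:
Z(C, E) = E
B = 0 (B = -9*(5 - 1)*0 = -36*0 = -9*0 = 0)
u(21, B)*122 + Z(-15, 16) = 0*122 + 16 = 0 + 16 = 16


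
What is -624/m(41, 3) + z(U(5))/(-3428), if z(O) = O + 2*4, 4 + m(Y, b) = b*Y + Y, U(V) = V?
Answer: -66911/17140 ≈ -3.9038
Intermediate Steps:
m(Y, b) = -4 + Y + Y*b (m(Y, b) = -4 + (b*Y + Y) = -4 + (Y*b + Y) = -4 + (Y + Y*b) = -4 + Y + Y*b)
z(O) = 8 + O (z(O) = O + 8 = 8 + O)
-624/m(41, 3) + z(U(5))/(-3428) = -624/(-4 + 41 + 41*3) + (8 + 5)/(-3428) = -624/(-4 + 41 + 123) + 13*(-1/3428) = -624/160 - 13/3428 = -624*1/160 - 13/3428 = -39/10 - 13/3428 = -66911/17140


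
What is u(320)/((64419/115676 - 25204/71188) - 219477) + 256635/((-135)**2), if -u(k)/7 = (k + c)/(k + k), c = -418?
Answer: 13742970865340839609/975960920716078320 ≈ 14.081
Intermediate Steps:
u(k) = -7*(-418 + k)/(2*k) (u(k) = -7*(k - 418)/(k + k) = -7*(-418 + k)/(2*k))
u(320)/((64419/115676 - 25204/71188) - 219477) + 256635/((-135)**2) = (-7/2 + 1463/320)/((64419/115676 - 25204/71188) - 219477) + 256635/((-135)**2) = (-7/2 + 1463*(1/320))/((64419*(1/115676) - 25204*1/71188) - 219477) + 256635/18225 = (-7/2 + 1463/320)/((64419/115676 - 6301/17797) - 219477) + 256635*(1/18225) = 343/(320*(417590467/2058685772 - 219477)) + 1901/135 = 343/(320*(-451833759590777/2058685772)) + 1901/135 = (343/320)*(-2058685772/451833759590777) + 1901/135 = -176532304949/36146700767262160 + 1901/135 = 13742970865340839609/975960920716078320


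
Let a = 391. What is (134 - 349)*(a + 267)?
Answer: -141470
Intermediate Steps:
(134 - 349)*(a + 267) = (134 - 349)*(391 + 267) = -215*658 = -141470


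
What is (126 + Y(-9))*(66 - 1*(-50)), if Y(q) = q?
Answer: 13572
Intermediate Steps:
(126 + Y(-9))*(66 - 1*(-50)) = (126 - 9)*(66 - 1*(-50)) = 117*(66 + 50) = 117*116 = 13572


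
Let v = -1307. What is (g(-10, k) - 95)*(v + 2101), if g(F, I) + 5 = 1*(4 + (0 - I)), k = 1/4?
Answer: -152845/2 ≈ -76423.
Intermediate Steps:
k = 1/4 ≈ 0.25000
g(F, I) = -1 - I (g(F, I) = -5 + 1*(4 + (0 - I)) = -5 + 1*(4 - I) = -5 + (4 - I) = -1 - I)
(g(-10, k) - 95)*(v + 2101) = ((-1 - 1*1/4) - 95)*(-1307 + 2101) = ((-1 - 1/4) - 95)*794 = (-5/4 - 95)*794 = -385/4*794 = -152845/2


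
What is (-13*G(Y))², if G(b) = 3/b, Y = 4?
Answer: 1521/16 ≈ 95.063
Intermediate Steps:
(-13*G(Y))² = (-39/4)² = 1521/16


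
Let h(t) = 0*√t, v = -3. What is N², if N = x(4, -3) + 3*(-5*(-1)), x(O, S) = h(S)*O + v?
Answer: 144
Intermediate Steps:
h(t) = 0
x(O, S) = -3 (x(O, S) = 0*O - 3 = 0 - 3 = -3)
N = 12 (N = -3 + 3*(-5*(-1)) = -3 + 3*5 = -3 + 15 = 12)
N² = 12² = 144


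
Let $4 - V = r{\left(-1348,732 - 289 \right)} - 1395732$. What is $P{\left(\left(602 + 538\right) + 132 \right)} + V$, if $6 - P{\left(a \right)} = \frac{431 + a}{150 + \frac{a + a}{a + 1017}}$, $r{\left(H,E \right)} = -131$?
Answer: $\frac{160940065765}{115298} \approx 1.3959 \cdot 10^{6}$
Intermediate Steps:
$P{\left(a \right)} = 6 - \frac{431 + a}{150 + \frac{2 a}{1017 + a}}$ ($P{\left(a \right)} = 6 - \frac{431 + a}{150 + \frac{a + a}{a + 1017}} = 6 - \frac{431 + a}{150 + \frac{2 a}{1017 + a}}$)
$V = 1395867$ ($V = 4 - \left(-131 - 1395732\right) = 4 - -1395863 = 4 + 1395863 = 1395867$)
$P{\left(\left(602 + 538\right) + 132 \right)} + V = \frac{476973 - \left(\left(602 + 538\right) + 132\right)^{2} - 536 \left(\left(602 + 538\right) + 132\right)}{2 \left(76275 + 76 \left(\left(602 + 538\right) + 132\right)\right)} + 1395867 = \frac{476973 - \left(1140 + 132\right)^{2} - 536 \left(1140 + 132\right)}{2 \left(76275 + 76 \left(1140 + 132\right)\right)} + 1395867 = \frac{476973 - 1272^{2} - 681792}{2 \left(76275 + 76 \cdot 1272\right)} + 1395867 = \frac{476973 - 1617984 - 681792}{2 \left(76275 + 96672\right)} + 1395867 = \frac{476973 - 1617984 - 681792}{2 \cdot 172947} + 1395867 = \frac{1}{2} \cdot \frac{1}{172947} \left(-1822803\right) + 1395867 = - \frac{607601}{115298} + 1395867 = \frac{160940065765}{115298}$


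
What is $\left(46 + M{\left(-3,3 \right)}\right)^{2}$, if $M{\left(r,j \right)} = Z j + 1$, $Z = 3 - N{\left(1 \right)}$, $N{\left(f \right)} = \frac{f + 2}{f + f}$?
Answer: $\frac{10609}{4} \approx 2652.3$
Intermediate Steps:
$N{\left(f \right)} = \frac{2 + f}{2 f}$
$Z = \frac{3}{2}$ ($Z = 3 - \frac{2 + 1}{2 \cdot 1} = 3 - \frac{1}{2} \cdot 1 \cdot 3 = 3 - \frac{3}{2} = \frac{3}{2} \approx 1.5$)
$M{\left(r,j \right)} = 1 + \frac{3 j}{2}$ ($M{\left(r,j \right)} = \frac{3 j}{2} + 1 = 1 + \frac{3 j}{2}$)
$\left(46 + M{\left(-3,3 \right)}\right)^{2} = \left(46 + \left(1 + \frac{3}{2} \cdot 3\right)\right)^{2} = \left(46 + \left(1 + \frac{9}{2}\right)\right)^{2} = \left(46 + \frac{11}{2}\right)^{2} = \left(\frac{103}{2}\right)^{2} = \frac{10609}{4}$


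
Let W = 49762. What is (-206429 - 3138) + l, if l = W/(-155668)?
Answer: -16311462759/77834 ≈ -2.0957e+5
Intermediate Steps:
l = -24881/77834 (l = 49762/(-155668) = 49762*(-1/155668) = -24881/77834 ≈ -0.31967)
(-206429 - 3138) + l = (-206429 - 3138) - 24881/77834 = -209567 - 24881/77834 = -16311462759/77834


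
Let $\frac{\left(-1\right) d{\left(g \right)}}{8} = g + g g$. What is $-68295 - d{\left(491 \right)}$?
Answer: $1864281$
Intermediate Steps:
$d{\left(g \right)} = - 8 g - 8 g^{2}$ ($d{\left(g \right)} = - 8 \left(g + g g\right) = - 8 \left(g + g^{2}\right) = - 8 g - 8 g^{2}$)
$-68295 - d{\left(491 \right)} = -68295 - \left(-8\right) 491 \left(1 + 491\right) = -68295 - \left(-8\right) 491 \cdot 492 = -68295 - -1932576 = -68295 + 1932576 = 1864281$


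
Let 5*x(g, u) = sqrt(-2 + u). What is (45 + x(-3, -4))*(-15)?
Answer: -675 - 3*I*sqrt(6) ≈ -675.0 - 7.3485*I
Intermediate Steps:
x(g, u) = sqrt(-2 + u)/5
(45 + x(-3, -4))*(-15) = (45 + sqrt(-2 - 4)/5)*(-15) = (45 + sqrt(-6)/5)*(-15) = (45 + (I*sqrt(6))/5)*(-15) = (45 + I*sqrt(6)/5)*(-15) = -675 - 3*I*sqrt(6)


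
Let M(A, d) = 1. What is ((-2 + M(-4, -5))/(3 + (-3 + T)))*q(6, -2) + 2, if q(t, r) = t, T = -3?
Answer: 4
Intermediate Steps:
((-2 + M(-4, -5))/(3 + (-3 + T)))*q(6, -2) + 2 = ((-2 + 1)/(3 + (-3 - 3)))*6 + 2 = -1/(3 - 6)*6 + 2 = -1/(-3)*6 + 2 = -1*(-1/3)*6 + 2 = (1/3)*6 + 2 = 2 + 2 = 4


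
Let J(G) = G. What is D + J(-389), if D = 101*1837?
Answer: 185148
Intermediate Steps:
D = 185537
D + J(-389) = 185537 - 389 = 185148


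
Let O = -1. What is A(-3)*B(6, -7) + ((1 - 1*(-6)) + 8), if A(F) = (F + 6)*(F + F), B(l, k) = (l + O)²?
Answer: -435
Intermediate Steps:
B(l, k) = (-1 + l)² (B(l, k) = (l - 1)² = (-1 + l)²)
A(F) = 2*F*(6 + F) (A(F) = (6 + F)*(2*F) = 2*F*(6 + F))
A(-3)*B(6, -7) + ((1 - 1*(-6)) + 8) = (2*(-3)*(6 - 3))*(-1 + 6)² + ((1 - 1*(-6)) + 8) = (2*(-3)*3)*5² + ((1 + 6) + 8) = -18*25 + (7 + 8) = -450 + 15 = -435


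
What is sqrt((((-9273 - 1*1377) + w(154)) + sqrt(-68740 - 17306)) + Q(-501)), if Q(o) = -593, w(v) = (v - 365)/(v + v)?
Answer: sqrt(-266655235 + 23716*I*sqrt(86046))/154 ≈ 1.3831 + 106.05*I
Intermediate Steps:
w(v) = (-365 + v)/(2*v) (w(v) = (-365 + v)/((2*v)) = (-365 + v)*(1/(2*v)) = (-365 + v)/(2*v))
sqrt((((-9273 - 1*1377) + w(154)) + sqrt(-68740 - 17306)) + Q(-501)) = sqrt((((-9273 - 1*1377) + (1/2)*(-365 + 154)/154) + sqrt(-68740 - 17306)) - 593) = sqrt((((-9273 - 1377) + (1/2)*(1/154)*(-211)) + sqrt(-86046)) - 593) = sqrt(((-10650 - 211/308) + I*sqrt(86046)) - 593) = sqrt((-3280411/308 + I*sqrt(86046)) - 593) = sqrt(-3463055/308 + I*sqrt(86046))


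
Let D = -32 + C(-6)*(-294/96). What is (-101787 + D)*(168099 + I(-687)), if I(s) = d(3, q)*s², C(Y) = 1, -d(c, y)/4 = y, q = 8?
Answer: 24331251802077/16 ≈ 1.5207e+12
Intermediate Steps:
d(c, y) = -4*y
I(s) = -32*s² (I(s) = (-4*8)*s² = -32*s²)
D = -561/16 (D = -32 + 1*(-294/96) = -32 + 1*(-294*1/96) = -32 + 1*(-49/16) = -32 - 49/16 = -561/16 ≈ -35.063)
(-101787 + D)*(168099 + I(-687)) = (-101787 - 561/16)*(168099 - 32*(-687)²) = -1629153*(168099 - 32*471969)/16 = -1629153*(168099 - 15103008)/16 = -1629153/16*(-14934909) = 24331251802077/16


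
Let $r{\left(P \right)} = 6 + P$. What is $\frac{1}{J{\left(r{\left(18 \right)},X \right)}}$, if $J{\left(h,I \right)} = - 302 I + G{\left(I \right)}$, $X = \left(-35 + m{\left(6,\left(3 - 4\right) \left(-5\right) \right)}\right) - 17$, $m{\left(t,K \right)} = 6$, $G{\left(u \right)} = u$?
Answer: $\frac{1}{13846} \approx 7.2223 \cdot 10^{-5}$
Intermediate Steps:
$X = -46$ ($X = \left(-35 + 6\right) - 17 = -29 - 17 = -46$)
$J{\left(h,I \right)} = - 301 I$ ($J{\left(h,I \right)} = - 302 I + I = - 301 I$)
$\frac{1}{J{\left(r{\left(18 \right)},X \right)}} = \frac{1}{\left(-301\right) \left(-46\right)} = \frac{1}{13846}$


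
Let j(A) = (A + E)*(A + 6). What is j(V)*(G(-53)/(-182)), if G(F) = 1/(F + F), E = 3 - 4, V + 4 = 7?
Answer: 9/9646 ≈ 0.00093303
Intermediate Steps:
V = 3 (V = -4 + 7 = 3)
E = -1
G(F) = 1/(2*F)
j(A) = (-1 + A)*(6 + A) (j(A) = (A - 1)*(A + 6) = (-1 + A)*(6 + A))
j(V)*(G(-53)/(-182)) = (-6 + 3² + 5*3)*(((½)/(-53))/(-182)) = (-6 + 9 + 15)*(((½)*(-1/53))*(-1/182)) = 18*(-1/106*(-1/182)) = 18*(1/19292) = 9/9646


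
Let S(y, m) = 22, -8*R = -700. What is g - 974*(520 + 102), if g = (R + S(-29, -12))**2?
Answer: -2375351/4 ≈ -5.9384e+5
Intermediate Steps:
R = 175/2 (R = -1/8*(-700) = 175/2 ≈ 87.500)
g = 47961/4 (g = (175/2 + 22)**2 = (219/2)**2 = 47961/4 ≈ 11990.)
g - 974*(520 + 102) = 47961/4 - 974*(520 + 102) = 47961/4 - 974*622 = 47961/4 - 605828 = -2375351/4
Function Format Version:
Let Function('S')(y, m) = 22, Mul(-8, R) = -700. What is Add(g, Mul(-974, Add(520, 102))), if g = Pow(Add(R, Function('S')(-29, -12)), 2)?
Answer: Rational(-2375351, 4) ≈ -5.9384e+5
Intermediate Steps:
R = Rational(175, 2) (R = Mul(Rational(-1, 8), -700) = Rational(175, 2) ≈ 87.500)
g = Rational(47961, 4) (g = Pow(Add(Rational(175, 2), 22), 2) = Pow(Rational(219, 2), 2) = Rational(47961, 4) ≈ 11990.)
Add(g, Mul(-974, Add(520, 102))) = Add(Rational(47961, 4), Mul(-974, Add(520, 102))) = Add(Rational(47961, 4), Mul(-974, 622)) = Add(Rational(47961, 4), -605828) = Rational(-2375351, 4)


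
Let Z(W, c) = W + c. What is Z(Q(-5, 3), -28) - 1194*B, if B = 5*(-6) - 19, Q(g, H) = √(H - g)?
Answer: 58478 + 2*√2 ≈ 58481.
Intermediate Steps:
B = -49 (B = -30 - 19 = -49)
Z(Q(-5, 3), -28) - 1194*B = (√(3 - 1*(-5)) - 28) - 1194*(-49) = (√(3 + 5) - 28) + 58506 = (√8 - 28) + 58506 = (2*√2 - 28) + 58506 = (-28 + 2*√2) + 58506 = 58478 + 2*√2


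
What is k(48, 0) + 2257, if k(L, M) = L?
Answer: 2305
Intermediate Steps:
k(48, 0) + 2257 = 48 + 2257 = 2305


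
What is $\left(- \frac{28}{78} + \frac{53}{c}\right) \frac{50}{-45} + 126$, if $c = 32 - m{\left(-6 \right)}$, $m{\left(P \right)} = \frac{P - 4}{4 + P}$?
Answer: $\frac{392404}{3159} \approx 124.22$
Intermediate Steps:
$m{\left(P \right)} = \frac{-4 + P}{4 + P}$
$c = 27$ ($c = 32 - \frac{-4 - 6}{4 - 6} = 32 - \frac{1}{-2} \left(-10\right) = 32 - \left(- \frac{1}{2}\right) \left(-10\right) = 32 - 5 = 27$)
$\left(- \frac{28}{78} + \frac{53}{c}\right) \frac{50}{-45} + 126 = \left(- \frac{28}{78} + \frac{53}{27}\right) \frac{50}{-45} + 126 = \left(\left(-28\right) \frac{1}{78} + 53 \cdot \frac{1}{27}\right) 50 \left(- \frac{1}{45}\right) + 126 = \left(- \frac{14}{39} + \frac{53}{27}\right) \left(- \frac{10}{9}\right) + 126 = \frac{563}{351} \left(- \frac{10}{9}\right) + 126 = - \frac{5630}{3159} + 126 = \frac{392404}{3159}$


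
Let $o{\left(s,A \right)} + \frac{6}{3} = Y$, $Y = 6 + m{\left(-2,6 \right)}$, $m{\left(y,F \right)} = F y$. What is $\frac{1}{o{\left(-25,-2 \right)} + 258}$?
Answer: $\frac{1}{250} \approx 0.004$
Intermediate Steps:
$Y = -6$ ($Y = 6 + 6 \left(-2\right) = 6 - 12 = -6$)
$o{\left(s,A \right)} = -8$ ($o{\left(s,A \right)} = -2 - 6 = -8$)
$\frac{1}{o{\left(-25,-2 \right)} + 258} = \frac{1}{-8 + 258} = \frac{1}{250}$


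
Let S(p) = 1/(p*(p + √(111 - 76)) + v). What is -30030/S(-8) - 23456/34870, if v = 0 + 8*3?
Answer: -46074440128/17435 + 240240*√35 ≈ -1.2214e+6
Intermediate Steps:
v = 24 (v = 0 + 24 = 24)
S(p) = 1/(24 + p*(p + √35)) (S(p) = 1/(p*(p + √(111 - 76)) + 24) = 1/(p*(p + √35) + 24) = 1/(24 + p*(p + √35)))
-30030/S(-8) - 23456/34870 = -(2642640 - 240240*√35) - 23456/34870 = -(2642640 - 240240*√35) - 23456*1/34870 = -(2642640 - 240240*√35) - 11728/17435 = -30030*(88 - 8*√35) - 11728/17435 = (-2642640 + 240240*√35) - 11728/17435 = -46074440128/17435 + 240240*√35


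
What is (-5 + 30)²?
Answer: 625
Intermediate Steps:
(-5 + 30)² = 25² = 625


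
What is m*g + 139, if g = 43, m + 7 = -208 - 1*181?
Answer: -16889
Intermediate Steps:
m = -396 (m = -7 + (-208 - 1*181) = -7 + (-208 - 181) = -7 - 389 = -396)
m*g + 139 = -396*43 + 139 = -17028 + 139 = -16889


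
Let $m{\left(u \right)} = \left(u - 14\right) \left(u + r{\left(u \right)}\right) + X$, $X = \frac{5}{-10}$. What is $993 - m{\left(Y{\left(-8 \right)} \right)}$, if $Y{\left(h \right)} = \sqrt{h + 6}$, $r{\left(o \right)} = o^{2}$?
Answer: $\frac{1935}{2} + 16 i \sqrt{2} \approx 967.5 + 22.627 i$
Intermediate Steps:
$X = - \frac{1}{2}$ ($X = 5 \left(- \frac{1}{10}\right) = - \frac{1}{2} \approx -0.5$)
$Y{\left(h \right)} = \sqrt{6 + h}$
$m{\left(u \right)} = - \frac{1}{2} + \left(-14 + u\right) \left(u + u^{2}\right)$ ($m{\left(u \right)} = \left(u - 14\right) \left(u + u^{2}\right) - \frac{1}{2} = \left(-14 + u\right) \left(u + u^{2}\right) - \frac{1}{2} = - \frac{1}{2} + \left(-14 + u\right) \left(u + u^{2}\right)$)
$993 - m{\left(Y{\left(-8 \right)} \right)} = 993 - \left(- \frac{1}{2} + \left(\sqrt{6 - 8}\right)^{3} - 14 \sqrt{6 - 8} - 13 \left(\sqrt{6 - 8}\right)^{2}\right) = 993 - \left(- \frac{1}{2} + \left(\sqrt{-2}\right)^{3} - 14 \sqrt{-2} - 13 \left(\sqrt{-2}\right)^{2}\right) = 993 - \left(- \frac{1}{2} + \left(i \sqrt{2}\right)^{3} - 14 i \sqrt{2} - 13 \left(i \sqrt{2}\right)^{2}\right) = 993 - \left(- \frac{1}{2} - 2 i \sqrt{2} - 14 i \sqrt{2} - -26\right) = 993 - \left(- \frac{1}{2} - 2 i \sqrt{2} - 14 i \sqrt{2} + 26\right) = 993 - \left(\frac{51}{2} - 16 i \sqrt{2}\right) = \frac{1935}{2} + 16 i \sqrt{2}$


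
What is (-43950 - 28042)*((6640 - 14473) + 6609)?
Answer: 88118208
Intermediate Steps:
(-43950 - 28042)*((6640 - 14473) + 6609) = -71992*(-7833 + 6609) = -71992*(-1224) = 88118208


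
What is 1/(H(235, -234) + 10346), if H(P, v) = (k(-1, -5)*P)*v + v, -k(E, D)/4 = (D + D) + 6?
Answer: -1/869728 ≈ -1.1498e-6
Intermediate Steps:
k(E, D) = -24 - 8*D (k(E, D) = -4*((D + D) + 6) = -4*(2*D + 6) = -4*(6 + 2*D) = -24 - 8*D)
H(P, v) = v + 16*P*v (H(P, v) = ((-24 - 8*(-5))*P)*v + v = ((-24 + 40)*P)*v + v = (16*P)*v + v = 16*P*v + v = v + 16*P*v)
1/(H(235, -234) + 10346) = 1/(-234*(1 + 16*235) + 10346) = 1/(-234*(1 + 3760) + 10346) = 1/(-234*3761 + 10346) = 1/(-880074 + 10346) = 1/(-869728) = -1/869728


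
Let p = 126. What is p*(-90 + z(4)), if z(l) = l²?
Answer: -9324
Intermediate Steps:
p*(-90 + z(4)) = 126*(-90 + 4²) = 126*(-90 + 16) = 126*(-74) = -9324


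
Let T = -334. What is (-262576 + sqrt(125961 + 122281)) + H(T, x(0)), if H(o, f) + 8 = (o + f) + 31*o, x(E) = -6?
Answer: -273278 + sqrt(248242) ≈ -2.7278e+5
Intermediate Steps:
H(o, f) = -8 + f + 32*o (H(o, f) = -8 + ((o + f) + 31*o) = -8 + ((f + o) + 31*o) = -8 + (f + 32*o) = -8 + f + 32*o)
(-262576 + sqrt(125961 + 122281)) + H(T, x(0)) = (-262576 + sqrt(125961 + 122281)) + (-8 - 6 + 32*(-334)) = (-262576 + sqrt(248242)) + (-8 - 6 - 10688) = (-262576 + sqrt(248242)) - 10702 = -273278 + sqrt(248242)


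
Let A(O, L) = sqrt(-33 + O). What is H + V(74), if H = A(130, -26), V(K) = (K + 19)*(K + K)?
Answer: 13764 + sqrt(97) ≈ 13774.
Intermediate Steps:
V(K) = 2*K*(19 + K) (V(K) = (19 + K)*(2*K) = 2*K*(19 + K))
H = sqrt(97) (H = sqrt(-33 + 130) = sqrt(97) ≈ 9.8489)
H + V(74) = sqrt(97) + 2*74*(19 + 74) = sqrt(97) + 2*74*93 = sqrt(97) + 13764 = 13764 + sqrt(97)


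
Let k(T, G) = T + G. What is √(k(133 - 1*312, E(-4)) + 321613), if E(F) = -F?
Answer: 13*√1902 ≈ 566.96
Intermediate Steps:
k(T, G) = G + T
√(k(133 - 1*312, E(-4)) + 321613) = √((-1*(-4) + (133 - 1*312)) + 321613) = √((4 + (133 - 312)) + 321613) = √((4 - 179) + 321613) = √(-175 + 321613) = √321438 = 13*√1902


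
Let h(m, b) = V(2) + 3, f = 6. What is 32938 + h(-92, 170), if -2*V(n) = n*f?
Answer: 32935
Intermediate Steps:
V(n) = -3*n (V(n) = -n*6/2 = -3*n)
h(m, b) = -3 (h(m, b) = -3*2 + 3 = -6 + 3 = -3)
32938 + h(-92, 170) = 32938 - 3 = 32935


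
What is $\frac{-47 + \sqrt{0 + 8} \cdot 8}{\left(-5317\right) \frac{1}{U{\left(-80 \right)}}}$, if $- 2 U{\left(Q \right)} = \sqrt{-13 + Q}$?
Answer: $\frac{i \sqrt{93} \left(-47 + 16 \sqrt{2}\right)}{10634} \approx - 0.022103 i$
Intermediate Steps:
$U{\left(Q \right)} = - \frac{\sqrt{-13 + Q}}{2}$
$\frac{-47 + \sqrt{0 + 8} \cdot 8}{\left(-5317\right) \frac{1}{U{\left(-80 \right)}}} = \frac{-47 + \sqrt{0 + 8} \cdot 8}{\left(-5317\right) \frac{1}{\left(- \frac{1}{2}\right) \sqrt{-13 - 80}}} = \frac{-47 + \sqrt{8} \cdot 8}{\left(-5317\right) \frac{1}{\left(- \frac{1}{2}\right) \sqrt{-93}}} = \frac{-47 + 2 \sqrt{2} \cdot 8}{\left(-5317\right) \frac{1}{\left(- \frac{1}{2}\right) i \sqrt{93}}} = \frac{-47 + 16 \sqrt{2}}{\left(-5317\right) \frac{1}{\left(- \frac{1}{2}\right) i \sqrt{93}}} = \frac{-47 + 16 \sqrt{2}}{\left(-5317\right) \frac{2 i \sqrt{93}}{93}} = \frac{-47 + 16 \sqrt{2}}{\left(- \frac{10634}{93}\right) i \sqrt{93}} = \left(-47 + 16 \sqrt{2}\right) \frac{i \sqrt{93}}{10634} = \frac{i \sqrt{93} \left(-47 + 16 \sqrt{2}\right)}{10634}$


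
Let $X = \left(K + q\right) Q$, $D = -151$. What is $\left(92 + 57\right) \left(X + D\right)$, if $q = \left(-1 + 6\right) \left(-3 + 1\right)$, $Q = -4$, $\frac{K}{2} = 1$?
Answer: $-17731$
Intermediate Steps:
$K = 2$ ($K = 2 \cdot 1 = 2$)
$q = -10$ ($q = 5 \left(-2\right) = -10$)
$X = 32$ ($X = \left(2 - 10\right) \left(-4\right) = \left(-8\right) \left(-4\right) = 32$)
$\left(92 + 57\right) \left(X + D\right) = \left(92 + 57\right) \left(32 - 151\right) = 149 \left(-119\right) = -17731$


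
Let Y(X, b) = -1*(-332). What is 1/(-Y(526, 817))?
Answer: -1/332 ≈ -0.0030120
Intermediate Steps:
Y(X, b) = 332
1/(-Y(526, 817)) = 1/(-1*332) = 1/(-332) = -1/332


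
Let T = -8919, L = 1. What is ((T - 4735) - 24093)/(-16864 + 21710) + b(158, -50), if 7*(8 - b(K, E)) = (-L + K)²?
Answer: -119441907/33922 ≈ -3521.1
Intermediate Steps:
b(K, E) = 8 - (-1 + K)²/7 (b(K, E) = 8 - (-1*1 + K)²/7 = 8 - (-1 + K)²/7)
((T - 4735) - 24093)/(-16864 + 21710) + b(158, -50) = ((-8919 - 4735) - 24093)/(-16864 + 21710) + (8 - (-1 + 158)²/7) = (-13654 - 24093)/4846 + (8 - ⅐*157²) = -37747*1/4846 + (8 - ⅐*24649) = -37747/4846 + (8 - 24649/7) = -37747/4846 - 24593/7 = -119441907/33922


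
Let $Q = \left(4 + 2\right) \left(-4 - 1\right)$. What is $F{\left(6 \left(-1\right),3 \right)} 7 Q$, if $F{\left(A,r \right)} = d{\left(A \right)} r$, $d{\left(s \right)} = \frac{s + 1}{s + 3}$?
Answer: $-1050$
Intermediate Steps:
$d{\left(s \right)} = \frac{1 + s}{3 + s}$
$F{\left(A,r \right)} = \frac{r \left(1 + A\right)}{3 + A}$ ($F{\left(A,r \right)} = \frac{1 + A}{3 + A} r = \frac{r \left(1 + A\right)}{3 + A}$)
$Q = -30$ ($Q = 6 \left(-5\right) = -30$)
$F{\left(6 \left(-1\right),3 \right)} 7 Q = \frac{3 \left(1 + 6 \left(-1\right)\right)}{3 + 6 \left(-1\right)} 7 \left(-30\right) = \frac{3 \left(1 - 6\right)}{3 - 6} \cdot 7 \left(-30\right) = 3 \frac{1}{-3} \left(-5\right) 7 \left(-30\right) = 3 \left(- \frac{1}{3}\right) \left(-5\right) 7 \left(-30\right) = 5 \cdot 7 \left(-30\right) = 35 \left(-30\right) = -1050$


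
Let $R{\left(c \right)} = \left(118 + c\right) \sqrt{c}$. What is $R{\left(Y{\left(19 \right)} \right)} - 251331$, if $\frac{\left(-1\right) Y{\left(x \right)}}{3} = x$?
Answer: $-251331 + 61 i \sqrt{57} \approx -2.5133 \cdot 10^{5} + 460.54 i$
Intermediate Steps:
$Y{\left(x \right)} = - 3 x$
$R{\left(c \right)} = \sqrt{c} \left(118 + c\right)$
$R{\left(Y{\left(19 \right)} \right)} - 251331 = \sqrt{\left(-3\right) 19} \left(118 - 57\right) - 251331 = \sqrt{-57} \left(118 - 57\right) - 251331 = i \sqrt{57} \cdot 61 - 251331 = 61 i \sqrt{57} - 251331 = -251331 + 61 i \sqrt{57}$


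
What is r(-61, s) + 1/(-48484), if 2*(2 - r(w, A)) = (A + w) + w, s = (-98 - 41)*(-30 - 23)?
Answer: -175536323/48484 ≈ -3620.5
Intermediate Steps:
s = 7367 (s = -139*(-53) = 7367)
r(w, A) = 2 - w - A/2 (r(w, A) = 2 - ((A + w) + w)/2 = 2 - (A + 2*w)/2 = 2 + (-w - A/2) = 2 - w - A/2)
r(-61, s) + 1/(-48484) = (2 - 1*(-61) - ½*7367) + 1/(-48484) = (2 + 61 - 7367/2) - 1/48484 = -7241/2 - 1/48484 = -175536323/48484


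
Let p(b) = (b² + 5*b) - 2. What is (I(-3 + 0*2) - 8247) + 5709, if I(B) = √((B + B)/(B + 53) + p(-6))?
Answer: -2538 + √97/5 ≈ -2536.0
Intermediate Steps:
p(b) = -2 + b² + 5*b
I(B) = √(4 + 2*B/(53 + B)) (I(B) = √((B + B)/(B + 53) + (-2 + (-6)² + 5*(-6))) = √((2*B)/(53 + B) + (-2 + 36 - 30)) = √(2*B/(53 + B) + 4) = √(4 + 2*B/(53 + B)))
(I(-3 + 0*2) - 8247) + 5709 = (√2*√((106 + 3*(-3 + 0*2))/(53 + (-3 + 0*2))) - 8247) + 5709 = (√2*√((106 + 3*(-3 + 0))/(53 + (-3 + 0))) - 8247) + 5709 = (√2*√((106 + 3*(-3))/(53 - 3)) - 8247) + 5709 = (√2*√((106 - 9)/50) - 8247) + 5709 = (√2*√((1/50)*97) - 8247) + 5709 = (√2*√(97/50) - 8247) + 5709 = (√2*(√194/10) - 8247) + 5709 = (√97/5 - 8247) + 5709 = (-8247 + √97/5) + 5709 = -2538 + √97/5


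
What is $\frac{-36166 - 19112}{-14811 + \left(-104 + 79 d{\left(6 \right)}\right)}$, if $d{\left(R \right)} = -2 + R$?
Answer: $\frac{55278}{14599} \approx 3.7864$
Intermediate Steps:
$\frac{-36166 - 19112}{-14811 + \left(-104 + 79 d{\left(6 \right)}\right)} = \frac{-36166 - 19112}{-14811 - \left(104 - 79 \left(-2 + 6\right)\right)} = - \frac{55278}{-14811 + \left(-104 + 79 \cdot 4\right)} = - \frac{55278}{-14811 + \left(-104 + 316\right)} = - \frac{55278}{-14811 + 212} = - \frac{55278}{-14599} = \left(-55278\right) \left(- \frac{1}{14599}\right) = \frac{55278}{14599}$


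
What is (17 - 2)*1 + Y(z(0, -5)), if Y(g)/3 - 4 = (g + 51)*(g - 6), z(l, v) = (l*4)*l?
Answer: -891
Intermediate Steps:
z(l, v) = 4*l**2 (z(l, v) = (4*l)*l = 4*l**2)
Y(g) = 12 + 3*(-6 + g)*(51 + g) (Y(g) = 12 + 3*((g + 51)*(g - 6)) = 12 + 3*((51 + g)*(-6 + g)) = 12 + 3*((-6 + g)*(51 + g)) = 12 + 3*(-6 + g)*(51 + g))
(17 - 2)*1 + Y(z(0, -5)) = (17 - 2)*1 + (-906 + 3*(4*0**2)**2 + 135*(4*0**2)) = 15*1 + (-906 + 3*(4*0)**2 + 135*(4*0)) = 15 + (-906 + 3*0**2 + 135*0) = 15 + (-906 + 3*0 + 0) = 15 + (-906 + 0 + 0) = 15 - 906 = -891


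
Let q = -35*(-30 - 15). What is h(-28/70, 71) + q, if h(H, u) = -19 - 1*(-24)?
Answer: 1580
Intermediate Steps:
h(H, u) = 5 (h(H, u) = -19 + 24 = 5)
q = 1575 (q = -35*(-45) = 1575)
h(-28/70, 71) + q = 5 + 1575 = 1580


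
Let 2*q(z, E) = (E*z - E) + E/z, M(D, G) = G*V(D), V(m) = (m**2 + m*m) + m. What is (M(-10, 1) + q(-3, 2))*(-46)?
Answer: -25622/3 ≈ -8540.7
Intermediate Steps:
V(m) = m + 2*m**2 (V(m) = (m**2 + m**2) + m = 2*m**2 + m = m + 2*m**2)
M(D, G) = D*G*(1 + 2*D) (M(D, G) = G*(D*(1 + 2*D)) = D*G*(1 + 2*D))
q(z, E) = -E/2 + E*z/2 + E/(2*z) (q(z, E) = ((E*z - E) + E/z)/2 = ((-E + E*z) + E/z)/2 = (-E + E*z + E/z)/2 = -E/2 + E*z/2 + E/(2*z))
(M(-10, 1) + q(-3, 2))*(-46) = (-10*1*(1 + 2*(-10)) + (1/2)*2*(1 - 3*(-1 - 3))/(-3))*(-46) = (-10*1*(1 - 20) + (1/2)*2*(-1/3)*(1 - 3*(-4)))*(-46) = (-10*1*(-19) + (1/2)*2*(-1/3)*(1 + 12))*(-46) = (190 + (1/2)*2*(-1/3)*13)*(-46) = (190 - 13/3)*(-46) = (557/3)*(-46) = -25622/3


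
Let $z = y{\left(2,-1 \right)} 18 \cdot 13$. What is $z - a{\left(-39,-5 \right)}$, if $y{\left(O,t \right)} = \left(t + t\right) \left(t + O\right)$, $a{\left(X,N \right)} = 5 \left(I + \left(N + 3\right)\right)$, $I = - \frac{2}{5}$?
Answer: $-456$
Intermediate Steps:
$I = - \frac{2}{5}$ ($I = \left(-2\right) \frac{1}{5} = - \frac{2}{5} \approx -0.4$)
$a{\left(X,N \right)} = 13 + 5 N$ ($a{\left(X,N \right)} = 5 \left(- \frac{2}{5} + \left(N + 3\right)\right) = 5 \left(- \frac{2}{5} + \left(3 + N\right)\right) = 5 \left(\frac{13}{5} + N\right) = 13 + 5 N$)
$y{\left(O,t \right)} = 2 t \left(O + t\right)$
$z = -468$ ($z = 2 \left(-1\right) \left(2 - 1\right) 18 \cdot 13 = 2 \left(-1\right) 1 \cdot 18 \cdot 13 = \left(-2\right) 18 \cdot 13 = \left(-36\right) 13 = -468$)
$z - a{\left(-39,-5 \right)} = -468 - \left(13 + 5 \left(-5\right)\right) = -468 - \left(13 - 25\right) = -468 - -12 = -468 + 12 = -456$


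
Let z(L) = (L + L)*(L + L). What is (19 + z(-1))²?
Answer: 529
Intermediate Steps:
z(L) = 4*L² (z(L) = (2*L)*(2*L) = 4*L²)
(19 + z(-1))² = (19 + 4*(-1)²)² = (19 + 4*1)² = (19 + 4)² = 23² = 529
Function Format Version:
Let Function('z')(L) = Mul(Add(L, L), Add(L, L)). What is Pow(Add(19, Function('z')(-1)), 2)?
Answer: 529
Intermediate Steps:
Function('z')(L) = Mul(4, Pow(L, 2)) (Function('z')(L) = Mul(Mul(2, L), Mul(2, L)) = Mul(4, Pow(L, 2)))
Pow(Add(19, Function('z')(-1)), 2) = Pow(Add(19, Mul(4, Pow(-1, 2))), 2) = Pow(Add(19, Mul(4, 1)), 2) = Pow(Add(19, 4), 2) = Pow(23, 2) = 529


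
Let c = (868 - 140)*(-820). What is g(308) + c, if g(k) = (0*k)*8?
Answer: -596960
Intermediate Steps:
g(k) = 0 (g(k) = 0*8 = 0)
c = -596960 (c = 728*(-820) = -596960)
g(308) + c = 0 - 596960 = -596960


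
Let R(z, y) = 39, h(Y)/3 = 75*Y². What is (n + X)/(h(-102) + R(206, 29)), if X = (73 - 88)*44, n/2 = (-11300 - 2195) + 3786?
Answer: -20078/2340939 ≈ -0.0085769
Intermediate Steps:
h(Y) = 225*Y² (h(Y) = 3*(75*Y²) = 225*Y²)
n = -19418 (n = 2*((-11300 - 2195) + 3786) = 2*(-13495 + 3786) = 2*(-9709) = -19418)
X = -660 (X = -15*44 = -660)
(n + X)/(h(-102) + R(206, 29)) = (-19418 - 660)/(225*(-102)² + 39) = -20078/(225*10404 + 39) = -20078/(2340900 + 39) = -20078/2340939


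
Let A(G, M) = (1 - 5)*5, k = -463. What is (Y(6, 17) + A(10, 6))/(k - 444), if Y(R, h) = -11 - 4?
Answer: 35/907 ≈ 0.038589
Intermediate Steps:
Y(R, h) = -15
A(G, M) = -20 (A(G, M) = -4*5 = -20)
(Y(6, 17) + A(10, 6))/(k - 444) = (-15 - 20)/(-463 - 444) = -35/(-907) = -35*(-1/907) = 35/907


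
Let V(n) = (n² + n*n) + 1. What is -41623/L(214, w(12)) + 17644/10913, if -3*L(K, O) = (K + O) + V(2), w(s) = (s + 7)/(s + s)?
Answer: 32799455452/58613723 ≈ 559.59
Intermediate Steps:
w(s) = (7 + s)/(2*s) (w(s) = (7 + s)/((2*s)) = (7 + s)*(1/(2*s)) = (7 + s)/(2*s))
V(n) = 1 + 2*n² (V(n) = (n² + n²) + 1 = 2*n² + 1 = 1 + 2*n²)
L(K, O) = -3 - K/3 - O/3 (L(K, O) = -((K + O) + (1 + 2*2²))/3 = -((K + O) + (1 + 2*4))/3 = -((K + O) + (1 + 8))/3 = -((K + O) + 9)/3 = -(9 + K + O)/3 = -3 - K/3 - O/3)
-41623/L(214, w(12)) + 17644/10913 = -41623/(-3 - ⅓*214 - (7 + 12)/(6*12)) + 17644/10913 = -41623/(-3 - 214/3 - 19/(6*12)) + 17644*(1/10913) = -41623/(-3 - 214/3 - ⅓*19/24) + 17644/10913 = -41623/(-3 - 214/3 - 19/72) + 17644/10913 = -41623/(-5371/72) + 17644/10913 = -41623*(-72/5371) + 17644/10913 = 2996856/5371 + 17644/10913 = 32799455452/58613723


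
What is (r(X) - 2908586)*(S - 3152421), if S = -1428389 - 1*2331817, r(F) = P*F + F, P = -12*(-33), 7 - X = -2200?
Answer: 14049271503189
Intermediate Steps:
X = 2207 (X = 7 - 1*(-2200) = 7 + 2200 = 2207)
P = 396
r(F) = 397*F (r(F) = 396*F + F = 397*F)
S = -3760206 (S = -1428389 - 2331817 = -3760206)
(r(X) - 2908586)*(S - 3152421) = (397*2207 - 2908586)*(-3760206 - 3152421) = (876179 - 2908586)*(-6912627) = -2032407*(-6912627) = 14049271503189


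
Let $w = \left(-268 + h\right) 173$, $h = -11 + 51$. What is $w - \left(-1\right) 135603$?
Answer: $96159$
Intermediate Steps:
$h = 40$
$w = -39444$ ($w = \left(-268 + 40\right) 173 = \left(-228\right) 173 = -39444$)
$w - \left(-1\right) 135603 = -39444 - \left(-1\right) 135603 = -39444 - -135603 = -39444 + 135603 = 96159$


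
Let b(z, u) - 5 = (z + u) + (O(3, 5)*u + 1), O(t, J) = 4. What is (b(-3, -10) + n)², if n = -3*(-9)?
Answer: 400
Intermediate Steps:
n = 27
b(z, u) = 6 + z + 5*u (b(z, u) = 5 + ((z + u) + (4*u + 1)) = 5 + ((u + z) + (1 + 4*u)) = 5 + (1 + z + 5*u) = 6 + z + 5*u)
(b(-3, -10) + n)² = ((6 - 3 + 5*(-10)) + 27)² = ((6 - 3 - 50) + 27)² = (-47 + 27)² = (-20)² = 400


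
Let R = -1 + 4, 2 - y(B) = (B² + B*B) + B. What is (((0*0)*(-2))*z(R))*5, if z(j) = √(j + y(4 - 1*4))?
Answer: 0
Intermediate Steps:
y(B) = 2 - B - 2*B² (y(B) = 2 - ((B² + B*B) + B) = 2 - ((B² + B²) + B) = 2 - (2*B² + B) = 2 - (B + 2*B²) = 2 + (-B - 2*B²) = 2 - B - 2*B²)
R = 3
z(j) = √(2 + j) (z(j) = √(j + (2 - (4 - 1*4) - 2*(4 - 1*4)²)) = √(j + (2 - (4 - 4) - 2*(4 - 4)²)) = √(j + (2 - 1*0 - 2*0²)) = √(j + (2 + 0 - 2*0)) = √(j + (2 + 0 + 0)) = √(j + 2) = √(2 + j))
(((0*0)*(-2))*z(R))*5 = (((0*0)*(-2))*√(2 + 3))*5 = ((0*(-2))*√5)*5 = (0*√5)*5 = 0*5 = 0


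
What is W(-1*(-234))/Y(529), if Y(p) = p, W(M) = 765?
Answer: 765/529 ≈ 1.4461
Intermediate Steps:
W(-1*(-234))/Y(529) = 765/529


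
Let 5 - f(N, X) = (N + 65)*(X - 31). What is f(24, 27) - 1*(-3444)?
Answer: 3805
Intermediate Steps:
f(N, X) = 5 - (-31 + X)*(65 + N) (f(N, X) = 5 - (N + 65)*(X - 31) = 5 - (65 + N)*(-31 + X) = 5 - (-31 + X)*(65 + N))
f(24, 27) - 1*(-3444) = (2020 - 65*27 + 31*24 - 1*24*27) - 1*(-3444) = (2020 - 1755 + 744 - 648) + 3444 = 361 + 3444 = 3805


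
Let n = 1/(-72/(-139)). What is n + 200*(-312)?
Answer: -4492661/72 ≈ -62398.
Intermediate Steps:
n = 139/72 (n = 1/(-72*(-1/139)) = 1/(72/139) = 139/72 ≈ 1.9306)
n + 200*(-312) = 139/72 + 200*(-312) = 139/72 - 62400 = -4492661/72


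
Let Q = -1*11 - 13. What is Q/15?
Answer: -8/5 ≈ -1.6000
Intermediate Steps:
Q = -24 (Q = -11 - 13 = -24)
Q/15 = -24/15 = -24*1/15 = -8/5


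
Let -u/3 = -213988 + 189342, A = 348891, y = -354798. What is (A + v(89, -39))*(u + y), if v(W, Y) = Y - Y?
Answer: -97989526260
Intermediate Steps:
u = 73938 (u = -3*(-213988 + 189342) = -3*(-24646) = 73938)
v(W, Y) = 0
(A + v(89, -39))*(u + y) = (348891 + 0)*(73938 - 354798) = 348891*(-280860) = -97989526260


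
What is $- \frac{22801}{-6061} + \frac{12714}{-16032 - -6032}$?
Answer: $\frac{75475223}{30305000} \approx 2.4905$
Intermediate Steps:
$- \frac{22801}{-6061} + \frac{12714}{-16032 - -6032} = \left(-22801\right) \left(- \frac{1}{6061}\right) + \frac{12714}{-16032 + 6032} = \frac{22801}{6061} + \frac{12714}{-10000} = \frac{22801}{6061} + 12714 \left(- \frac{1}{10000}\right) = \frac{22801}{6061} - \frac{6357}{5000} = \frac{75475223}{30305000}$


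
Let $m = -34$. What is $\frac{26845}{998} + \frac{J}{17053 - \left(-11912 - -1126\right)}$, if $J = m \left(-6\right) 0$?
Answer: $\frac{26845}{998} \approx 26.899$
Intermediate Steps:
$J = 0$ ($J = \left(-34\right) \left(-6\right) 0 = 204 \cdot 0 = 0$)
$\frac{26845}{998} + \frac{J}{17053 - \left(-11912 - -1126\right)} = \frac{26845}{998} + \frac{0}{17053 - \left(-11912 - -1126\right)} = 26845 \cdot \frac{1}{998} + \frac{0}{17053 - \left(-11912 + 1126\right)} = \frac{26845}{998} + \frac{0}{17053 - -10786} = \frac{26845}{998} + \frac{0}{17053 + 10786} = \frac{26845}{998} + \frac{0}{27839} = \frac{26845}{998} + 0 \cdot \frac{1}{27839} = \frac{26845}{998} + 0 = \frac{26845}{998}$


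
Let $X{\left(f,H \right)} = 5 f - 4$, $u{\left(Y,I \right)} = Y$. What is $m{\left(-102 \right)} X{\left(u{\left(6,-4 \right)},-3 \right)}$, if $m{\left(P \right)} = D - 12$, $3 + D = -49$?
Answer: $-1664$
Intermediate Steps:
$D = -52$ ($D = -3 - 49 = -52$)
$X{\left(f,H \right)} = -4 + 5 f$
$m{\left(P \right)} = -64$ ($m{\left(P \right)} = -52 - 12 = -64$)
$m{\left(-102 \right)} X{\left(u{\left(6,-4 \right)},-3 \right)} = - 64 \left(-4 + 5 \cdot 6\right) = - 64 \left(-4 + 30\right) = \left(-64\right) 26 = -1664$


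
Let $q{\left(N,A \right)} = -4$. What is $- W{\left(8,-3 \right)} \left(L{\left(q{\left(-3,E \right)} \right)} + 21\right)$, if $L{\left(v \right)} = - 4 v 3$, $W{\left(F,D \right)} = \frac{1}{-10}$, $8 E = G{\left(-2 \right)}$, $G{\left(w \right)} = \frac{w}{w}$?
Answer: $\frac{69}{10} \approx 6.9$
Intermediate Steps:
$G{\left(w \right)} = 1$
$E = \frac{1}{8}$ ($E = \frac{1}{8} \cdot 1 = \frac{1}{8} \approx 0.125$)
$W{\left(F,D \right)} = - \frac{1}{10}$
$L{\left(v \right)} = - 12 v$
$- W{\left(8,-3 \right)} \left(L{\left(q{\left(-3,E \right)} \right)} + 21\right) = - \frac{\left(-1\right) \left(\left(-12\right) \left(-4\right) + 21\right)}{10} = - \frac{\left(-1\right) \left(48 + 21\right)}{10} = - \frac{\left(-1\right) 69}{10} = \left(-1\right) \left(- \frac{69}{10}\right) = \frac{69}{10}$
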